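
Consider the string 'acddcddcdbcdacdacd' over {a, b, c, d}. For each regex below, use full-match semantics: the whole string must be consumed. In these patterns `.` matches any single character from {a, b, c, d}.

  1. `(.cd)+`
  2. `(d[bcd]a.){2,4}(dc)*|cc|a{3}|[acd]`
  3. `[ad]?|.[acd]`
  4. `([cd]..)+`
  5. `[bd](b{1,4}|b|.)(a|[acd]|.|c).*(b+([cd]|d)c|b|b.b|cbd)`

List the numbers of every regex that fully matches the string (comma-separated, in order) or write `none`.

1 → match
2 → no match
3 → no match
4 → no match
5 → no match

1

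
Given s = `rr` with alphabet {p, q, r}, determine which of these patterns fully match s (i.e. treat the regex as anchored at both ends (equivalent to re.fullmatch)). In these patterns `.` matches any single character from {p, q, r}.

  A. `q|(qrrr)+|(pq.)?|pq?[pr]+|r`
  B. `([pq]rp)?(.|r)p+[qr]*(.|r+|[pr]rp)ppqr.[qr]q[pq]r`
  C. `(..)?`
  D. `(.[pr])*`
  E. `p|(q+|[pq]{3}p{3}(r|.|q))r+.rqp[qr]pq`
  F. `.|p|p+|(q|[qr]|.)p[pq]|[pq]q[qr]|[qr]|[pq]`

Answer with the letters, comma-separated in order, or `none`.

C, D

A → no match
B → no match
C → match
D → match
E → no match
F → no match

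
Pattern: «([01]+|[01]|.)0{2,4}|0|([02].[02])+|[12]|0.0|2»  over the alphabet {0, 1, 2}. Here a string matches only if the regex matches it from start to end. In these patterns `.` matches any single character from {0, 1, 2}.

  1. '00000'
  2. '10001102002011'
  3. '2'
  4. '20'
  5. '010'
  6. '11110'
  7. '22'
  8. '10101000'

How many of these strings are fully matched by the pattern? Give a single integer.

4

1 → match
2 → no match
3 → match
4 → no match
5 → match
6 → no match
7 → no match
8 → match
Total matched: 4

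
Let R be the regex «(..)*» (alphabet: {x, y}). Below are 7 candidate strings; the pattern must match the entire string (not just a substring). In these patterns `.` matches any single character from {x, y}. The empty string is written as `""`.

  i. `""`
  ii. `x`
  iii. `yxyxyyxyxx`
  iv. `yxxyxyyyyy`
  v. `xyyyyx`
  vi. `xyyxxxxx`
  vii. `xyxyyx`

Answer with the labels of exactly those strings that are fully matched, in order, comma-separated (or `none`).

i. `""` → match
ii. `x` → no match
iii. `yxyxyyxyxx` → match
iv. `yxxyxyyyyy` → match
v. `xyyyyx` → match
vi. `xyyxxxxx` → match
vii. `xyxyyx` → match

i, iii, iv, v, vi, vii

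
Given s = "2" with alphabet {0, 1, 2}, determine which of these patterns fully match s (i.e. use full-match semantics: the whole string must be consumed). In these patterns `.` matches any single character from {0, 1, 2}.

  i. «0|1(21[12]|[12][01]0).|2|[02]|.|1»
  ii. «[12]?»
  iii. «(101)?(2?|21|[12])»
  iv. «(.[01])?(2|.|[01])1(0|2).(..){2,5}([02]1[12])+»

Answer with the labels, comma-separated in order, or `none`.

i, ii, iii

i → match
ii → match
iii → match
iv → no match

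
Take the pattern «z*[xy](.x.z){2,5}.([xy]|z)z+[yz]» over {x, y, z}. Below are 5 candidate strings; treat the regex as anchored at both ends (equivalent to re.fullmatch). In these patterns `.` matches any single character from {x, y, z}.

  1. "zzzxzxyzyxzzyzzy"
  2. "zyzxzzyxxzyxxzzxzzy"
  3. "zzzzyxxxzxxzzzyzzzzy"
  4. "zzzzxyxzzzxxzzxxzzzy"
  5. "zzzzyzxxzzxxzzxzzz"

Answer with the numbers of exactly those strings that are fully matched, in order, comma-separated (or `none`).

1 → match
2 → match
3 → match
4 → no match
5 → match

1, 2, 3, 5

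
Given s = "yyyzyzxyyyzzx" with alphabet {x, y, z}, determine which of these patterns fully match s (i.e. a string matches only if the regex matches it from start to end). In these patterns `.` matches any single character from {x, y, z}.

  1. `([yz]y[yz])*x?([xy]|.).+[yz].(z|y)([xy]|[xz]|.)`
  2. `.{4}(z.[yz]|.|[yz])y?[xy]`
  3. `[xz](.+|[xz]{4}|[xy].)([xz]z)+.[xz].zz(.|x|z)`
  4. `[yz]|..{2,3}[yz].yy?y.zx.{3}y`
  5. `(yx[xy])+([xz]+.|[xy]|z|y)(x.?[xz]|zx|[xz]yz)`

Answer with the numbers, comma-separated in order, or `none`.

1 → match
2 → no match
3 → no match
4 → no match
5 → no match — must start with "yx"

1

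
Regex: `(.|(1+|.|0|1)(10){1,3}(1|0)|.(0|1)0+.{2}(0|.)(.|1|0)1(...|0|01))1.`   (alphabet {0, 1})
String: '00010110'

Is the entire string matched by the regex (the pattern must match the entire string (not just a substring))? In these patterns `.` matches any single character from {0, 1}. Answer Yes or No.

No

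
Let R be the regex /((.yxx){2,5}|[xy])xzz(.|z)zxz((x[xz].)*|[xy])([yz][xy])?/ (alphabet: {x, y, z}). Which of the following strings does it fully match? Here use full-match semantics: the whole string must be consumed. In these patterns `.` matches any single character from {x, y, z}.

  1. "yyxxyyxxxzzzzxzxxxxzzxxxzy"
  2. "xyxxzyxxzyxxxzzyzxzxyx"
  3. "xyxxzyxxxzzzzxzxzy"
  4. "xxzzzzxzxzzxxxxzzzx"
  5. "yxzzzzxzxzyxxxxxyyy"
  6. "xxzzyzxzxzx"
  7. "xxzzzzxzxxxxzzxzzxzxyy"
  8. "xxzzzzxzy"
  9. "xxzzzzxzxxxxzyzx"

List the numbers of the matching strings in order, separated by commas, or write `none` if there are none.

1 → match
2 → match
3 → match
4 → match
5 → match
6 → match
7 → match
8 → match
9 → match

1, 2, 3, 4, 5, 6, 7, 8, 9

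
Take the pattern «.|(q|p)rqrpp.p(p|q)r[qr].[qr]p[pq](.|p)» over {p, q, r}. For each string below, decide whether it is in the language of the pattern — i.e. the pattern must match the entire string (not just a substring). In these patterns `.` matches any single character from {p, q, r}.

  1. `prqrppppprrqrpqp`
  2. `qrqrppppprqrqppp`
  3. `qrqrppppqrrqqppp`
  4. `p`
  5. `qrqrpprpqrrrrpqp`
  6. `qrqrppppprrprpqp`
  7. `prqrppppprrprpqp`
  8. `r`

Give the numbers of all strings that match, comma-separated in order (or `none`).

1 → match
2 → match
3 → match
4 → match
5 → match
6 → match
7 → match
8 → match

1, 2, 3, 4, 5, 6, 7, 8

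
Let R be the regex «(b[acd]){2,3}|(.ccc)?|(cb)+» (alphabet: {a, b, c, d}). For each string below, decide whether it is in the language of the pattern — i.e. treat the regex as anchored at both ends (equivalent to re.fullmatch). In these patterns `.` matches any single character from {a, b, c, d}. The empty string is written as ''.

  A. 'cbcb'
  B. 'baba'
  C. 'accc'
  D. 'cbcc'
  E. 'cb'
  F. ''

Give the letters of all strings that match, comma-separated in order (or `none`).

A. 'cbcb' → match
B. 'baba' → match
C. 'accc' → match
D. 'cbcc' → no match
E. 'cb' → match
F. '' → match

A, B, C, E, F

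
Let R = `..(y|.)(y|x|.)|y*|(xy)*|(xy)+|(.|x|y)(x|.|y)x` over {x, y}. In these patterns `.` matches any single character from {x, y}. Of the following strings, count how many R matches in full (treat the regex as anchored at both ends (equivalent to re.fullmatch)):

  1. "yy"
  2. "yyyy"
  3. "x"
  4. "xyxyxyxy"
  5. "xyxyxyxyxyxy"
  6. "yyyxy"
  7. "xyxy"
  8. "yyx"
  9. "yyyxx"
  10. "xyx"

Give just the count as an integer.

1 → match
2 → match
3 → no match
4 → match
5 → match
6 → no match
7 → match
8 → match
9 → no match
10 → match
Total matched: 7

7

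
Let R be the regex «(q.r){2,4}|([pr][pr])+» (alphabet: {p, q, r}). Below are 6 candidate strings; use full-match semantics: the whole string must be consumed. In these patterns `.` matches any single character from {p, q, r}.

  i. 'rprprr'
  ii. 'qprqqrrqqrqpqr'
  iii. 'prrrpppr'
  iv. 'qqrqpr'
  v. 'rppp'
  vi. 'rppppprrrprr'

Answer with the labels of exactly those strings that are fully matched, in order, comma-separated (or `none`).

i, iii, iv, v, vi

i → match
ii → no match
iii → match
iv → match
v → match
vi → match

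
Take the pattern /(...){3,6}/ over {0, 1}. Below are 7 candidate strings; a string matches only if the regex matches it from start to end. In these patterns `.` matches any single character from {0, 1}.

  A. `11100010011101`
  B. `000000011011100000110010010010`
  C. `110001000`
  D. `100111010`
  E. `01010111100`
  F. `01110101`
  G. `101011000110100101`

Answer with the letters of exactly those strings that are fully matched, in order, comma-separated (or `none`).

A → no match
B → no match
C → match
D → match
E → no match
F → no match
G → match

C, D, G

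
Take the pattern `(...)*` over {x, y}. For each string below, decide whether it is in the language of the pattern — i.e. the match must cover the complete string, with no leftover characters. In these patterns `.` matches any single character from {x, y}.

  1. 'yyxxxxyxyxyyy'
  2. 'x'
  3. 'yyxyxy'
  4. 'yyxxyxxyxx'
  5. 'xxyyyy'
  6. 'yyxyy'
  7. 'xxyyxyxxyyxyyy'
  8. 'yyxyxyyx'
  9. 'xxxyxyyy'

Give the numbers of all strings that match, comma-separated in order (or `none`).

3, 5

1 → no match
2 → no match
3 → match
4 → no match
5 → match
6 → no match
7 → no match
8 → no match
9 → no match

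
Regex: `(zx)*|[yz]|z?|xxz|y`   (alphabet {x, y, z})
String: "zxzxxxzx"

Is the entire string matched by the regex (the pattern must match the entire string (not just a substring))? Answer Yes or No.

No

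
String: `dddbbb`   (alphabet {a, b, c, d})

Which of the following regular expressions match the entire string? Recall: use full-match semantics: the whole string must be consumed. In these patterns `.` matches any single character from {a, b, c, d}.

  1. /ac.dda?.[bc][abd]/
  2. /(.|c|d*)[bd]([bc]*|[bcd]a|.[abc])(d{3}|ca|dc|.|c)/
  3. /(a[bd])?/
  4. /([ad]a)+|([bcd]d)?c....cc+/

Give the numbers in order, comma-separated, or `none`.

2

1 → no match — must start with `ac`
2 → match
3 → no match
4 → no match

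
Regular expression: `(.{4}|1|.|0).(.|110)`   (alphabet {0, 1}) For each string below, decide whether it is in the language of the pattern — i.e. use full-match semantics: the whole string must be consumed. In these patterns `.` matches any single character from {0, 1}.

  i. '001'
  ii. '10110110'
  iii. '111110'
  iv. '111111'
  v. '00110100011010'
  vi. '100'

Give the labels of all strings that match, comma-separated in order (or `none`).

i → match
ii → match
iii → match
iv → match
v → no match
vi → match

i, ii, iii, iv, vi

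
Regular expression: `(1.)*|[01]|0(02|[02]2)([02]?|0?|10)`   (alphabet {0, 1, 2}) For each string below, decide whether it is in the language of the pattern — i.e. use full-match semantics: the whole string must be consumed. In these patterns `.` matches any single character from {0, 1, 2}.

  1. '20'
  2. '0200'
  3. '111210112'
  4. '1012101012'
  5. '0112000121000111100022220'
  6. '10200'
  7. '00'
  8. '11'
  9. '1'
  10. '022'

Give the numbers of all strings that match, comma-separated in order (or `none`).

1 → no match
2 → no match
3 → no match
4 → match
5 → no match
6 → no match
7 → no match
8 → match
9 → match
10 → match

4, 8, 9, 10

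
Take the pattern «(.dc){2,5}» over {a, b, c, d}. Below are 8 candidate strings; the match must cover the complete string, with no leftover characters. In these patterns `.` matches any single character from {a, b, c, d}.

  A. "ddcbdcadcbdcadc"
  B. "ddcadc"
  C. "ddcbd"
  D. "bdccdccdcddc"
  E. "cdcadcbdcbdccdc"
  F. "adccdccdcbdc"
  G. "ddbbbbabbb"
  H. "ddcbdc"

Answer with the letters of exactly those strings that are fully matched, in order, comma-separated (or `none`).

A, B, D, E, F, H

A → match
B → match
C → no match — must end with "dc"
D → match
E → match
F → match
G → no match — must end with "dc"
H → match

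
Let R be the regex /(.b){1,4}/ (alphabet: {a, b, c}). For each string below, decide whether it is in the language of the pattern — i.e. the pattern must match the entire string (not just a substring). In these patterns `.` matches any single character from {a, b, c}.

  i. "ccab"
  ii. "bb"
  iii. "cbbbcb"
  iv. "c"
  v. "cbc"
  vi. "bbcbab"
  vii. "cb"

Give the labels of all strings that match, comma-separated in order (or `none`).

i → no match
ii → match
iii → match
iv → no match — must end with "b"
v → no match — must end with "b"
vi → match
vii → match

ii, iii, vi, vii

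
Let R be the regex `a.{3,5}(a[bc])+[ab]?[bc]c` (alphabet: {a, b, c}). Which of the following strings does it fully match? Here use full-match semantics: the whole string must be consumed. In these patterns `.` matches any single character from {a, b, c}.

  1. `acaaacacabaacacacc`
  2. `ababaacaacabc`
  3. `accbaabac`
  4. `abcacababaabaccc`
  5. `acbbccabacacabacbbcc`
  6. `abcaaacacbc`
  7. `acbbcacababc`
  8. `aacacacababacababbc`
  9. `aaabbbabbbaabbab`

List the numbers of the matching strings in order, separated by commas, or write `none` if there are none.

6, 7, 8

1 → no match
2 → no match
3 → no match
4 → no match
5 → no match
6 → match
7 → match
8 → match
9 → no match — must end with `c`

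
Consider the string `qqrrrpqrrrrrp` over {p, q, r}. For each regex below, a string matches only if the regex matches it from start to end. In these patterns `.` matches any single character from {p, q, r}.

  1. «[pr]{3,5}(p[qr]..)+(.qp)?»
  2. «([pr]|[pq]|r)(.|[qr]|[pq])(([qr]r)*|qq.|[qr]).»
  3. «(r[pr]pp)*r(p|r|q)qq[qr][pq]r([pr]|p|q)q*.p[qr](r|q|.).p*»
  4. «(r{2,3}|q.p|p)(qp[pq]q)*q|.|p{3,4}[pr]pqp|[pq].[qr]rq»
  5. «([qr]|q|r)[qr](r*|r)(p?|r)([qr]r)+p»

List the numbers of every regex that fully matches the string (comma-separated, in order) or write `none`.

5

1 → no match
2 → no match
3 → no match
4 → no match
5 → match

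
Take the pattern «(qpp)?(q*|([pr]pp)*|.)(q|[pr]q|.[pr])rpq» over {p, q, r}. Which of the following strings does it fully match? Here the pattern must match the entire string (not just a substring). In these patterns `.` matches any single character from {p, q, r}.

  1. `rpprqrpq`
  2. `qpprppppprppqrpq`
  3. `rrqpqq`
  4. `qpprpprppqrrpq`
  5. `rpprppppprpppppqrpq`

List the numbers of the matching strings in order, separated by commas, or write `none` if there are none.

1, 2, 4, 5

1 → match
2 → match
3 → no match — must end with `rpq`
4 → match
5 → match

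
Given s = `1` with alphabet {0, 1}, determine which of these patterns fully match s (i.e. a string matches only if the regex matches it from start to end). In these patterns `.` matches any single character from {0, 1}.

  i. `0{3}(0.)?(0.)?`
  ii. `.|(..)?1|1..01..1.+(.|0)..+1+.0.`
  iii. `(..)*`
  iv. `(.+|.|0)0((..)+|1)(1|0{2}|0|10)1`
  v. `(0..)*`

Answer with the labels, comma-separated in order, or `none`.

i → no match — must start with `0`
ii → match
iii → no match
iv → no match
v → no match

ii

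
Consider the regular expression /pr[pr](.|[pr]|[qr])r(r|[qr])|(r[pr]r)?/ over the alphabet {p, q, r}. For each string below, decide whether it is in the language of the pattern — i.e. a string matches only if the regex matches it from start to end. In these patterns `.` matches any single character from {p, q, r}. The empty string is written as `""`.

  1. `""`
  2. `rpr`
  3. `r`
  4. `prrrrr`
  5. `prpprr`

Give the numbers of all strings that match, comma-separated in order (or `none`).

1. `""` → match
2. `rpr` → match
3. `r` → no match
4. `prrrrr` → match
5. `prpprr` → match

1, 2, 4, 5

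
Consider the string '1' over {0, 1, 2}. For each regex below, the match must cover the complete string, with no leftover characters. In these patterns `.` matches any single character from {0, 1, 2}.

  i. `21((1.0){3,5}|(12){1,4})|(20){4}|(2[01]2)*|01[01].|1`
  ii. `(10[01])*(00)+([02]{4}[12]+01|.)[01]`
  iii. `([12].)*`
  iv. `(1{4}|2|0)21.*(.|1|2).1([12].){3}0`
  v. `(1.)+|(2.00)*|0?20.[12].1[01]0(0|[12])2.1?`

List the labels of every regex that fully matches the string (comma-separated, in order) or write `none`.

i → match
ii → no match
iii → no match
iv → no match — must end with '0'
v → no match

i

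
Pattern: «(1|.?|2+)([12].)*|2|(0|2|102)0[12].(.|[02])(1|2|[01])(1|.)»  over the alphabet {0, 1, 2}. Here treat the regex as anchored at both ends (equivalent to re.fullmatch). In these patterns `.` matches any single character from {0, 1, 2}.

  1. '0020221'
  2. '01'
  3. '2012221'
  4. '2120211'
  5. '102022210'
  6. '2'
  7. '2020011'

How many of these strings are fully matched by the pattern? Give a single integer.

5

1 → match
2 → no match
3 → match
4 → no match
5 → match
6 → match
7 → match
Total matched: 5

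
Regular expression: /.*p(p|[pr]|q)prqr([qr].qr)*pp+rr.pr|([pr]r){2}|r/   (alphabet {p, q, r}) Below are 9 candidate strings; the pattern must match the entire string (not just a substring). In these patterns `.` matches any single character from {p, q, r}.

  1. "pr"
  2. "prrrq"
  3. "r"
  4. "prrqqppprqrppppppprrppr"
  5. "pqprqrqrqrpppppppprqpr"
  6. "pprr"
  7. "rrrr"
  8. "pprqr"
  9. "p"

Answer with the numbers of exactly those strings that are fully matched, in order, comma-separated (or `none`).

1 → no match
2 → no match
3 → match
4 → match
5 → no match
6 → no match
7 → match
8 → no match
9 → no match

3, 4, 7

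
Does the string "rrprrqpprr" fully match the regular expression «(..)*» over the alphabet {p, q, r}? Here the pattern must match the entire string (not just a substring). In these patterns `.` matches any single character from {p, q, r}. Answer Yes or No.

Yes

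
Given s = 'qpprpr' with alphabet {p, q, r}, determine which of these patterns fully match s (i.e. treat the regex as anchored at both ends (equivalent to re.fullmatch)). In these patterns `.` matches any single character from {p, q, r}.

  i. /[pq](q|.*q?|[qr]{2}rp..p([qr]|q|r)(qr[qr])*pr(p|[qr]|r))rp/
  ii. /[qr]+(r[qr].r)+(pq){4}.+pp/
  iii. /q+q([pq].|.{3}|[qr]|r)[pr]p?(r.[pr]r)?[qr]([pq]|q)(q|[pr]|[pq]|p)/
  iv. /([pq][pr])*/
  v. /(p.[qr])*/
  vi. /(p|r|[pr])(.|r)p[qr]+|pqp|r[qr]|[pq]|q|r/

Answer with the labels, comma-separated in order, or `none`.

i → no match — must end with 'rp'
ii → no match — must end with 'pp'
iii → no match
iv → match
v → no match
vi → no match

iv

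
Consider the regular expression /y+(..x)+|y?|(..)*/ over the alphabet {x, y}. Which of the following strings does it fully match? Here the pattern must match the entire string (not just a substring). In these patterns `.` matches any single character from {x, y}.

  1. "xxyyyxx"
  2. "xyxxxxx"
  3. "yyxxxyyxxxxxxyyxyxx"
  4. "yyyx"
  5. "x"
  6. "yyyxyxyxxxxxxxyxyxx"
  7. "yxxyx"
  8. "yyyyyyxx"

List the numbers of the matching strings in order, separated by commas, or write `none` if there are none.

4, 8

1 → no match
2 → no match
3 → no match
4 → match
5 → no match
6 → no match
7 → no match
8 → match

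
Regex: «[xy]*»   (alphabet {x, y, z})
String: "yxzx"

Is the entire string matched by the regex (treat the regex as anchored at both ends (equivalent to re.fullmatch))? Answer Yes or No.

No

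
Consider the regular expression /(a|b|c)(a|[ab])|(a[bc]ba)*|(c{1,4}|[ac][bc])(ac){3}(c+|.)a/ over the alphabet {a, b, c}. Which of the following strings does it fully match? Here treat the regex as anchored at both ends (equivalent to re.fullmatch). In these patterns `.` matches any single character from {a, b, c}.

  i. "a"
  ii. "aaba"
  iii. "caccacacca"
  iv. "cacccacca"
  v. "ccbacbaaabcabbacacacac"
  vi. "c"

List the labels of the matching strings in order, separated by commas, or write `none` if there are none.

none

i. "a" → no match
ii. "aaba" → no match
iii. "caccacacca" → no match
iv. "cacccacca" → no match
v → no match
vi. "c" → no match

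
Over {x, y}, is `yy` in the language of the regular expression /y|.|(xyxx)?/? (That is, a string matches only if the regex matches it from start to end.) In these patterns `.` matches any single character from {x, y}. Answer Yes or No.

No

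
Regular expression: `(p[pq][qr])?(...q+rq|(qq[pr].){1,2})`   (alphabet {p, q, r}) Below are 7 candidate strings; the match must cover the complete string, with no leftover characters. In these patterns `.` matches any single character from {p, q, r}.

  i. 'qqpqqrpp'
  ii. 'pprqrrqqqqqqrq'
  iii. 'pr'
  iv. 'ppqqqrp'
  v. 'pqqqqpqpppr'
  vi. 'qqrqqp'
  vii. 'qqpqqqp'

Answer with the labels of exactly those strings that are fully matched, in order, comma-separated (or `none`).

i → no match
ii → match
iii → no match
iv → match
v → no match
vi → no match
vii → no match

ii, iv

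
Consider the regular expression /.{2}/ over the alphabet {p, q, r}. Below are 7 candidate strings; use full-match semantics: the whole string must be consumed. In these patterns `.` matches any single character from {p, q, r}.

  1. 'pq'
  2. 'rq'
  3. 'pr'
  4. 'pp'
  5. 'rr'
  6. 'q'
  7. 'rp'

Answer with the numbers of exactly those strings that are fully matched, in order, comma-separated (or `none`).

1, 2, 3, 4, 5, 7

1 → match
2 → match
3 → match
4 → match
5 → match
6 → no match
7 → match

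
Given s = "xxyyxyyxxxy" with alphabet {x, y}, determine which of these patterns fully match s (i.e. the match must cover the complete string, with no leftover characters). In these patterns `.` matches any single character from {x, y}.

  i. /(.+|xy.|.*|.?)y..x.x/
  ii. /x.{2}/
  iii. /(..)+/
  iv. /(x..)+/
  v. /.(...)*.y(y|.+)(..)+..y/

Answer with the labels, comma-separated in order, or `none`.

i → no match — must end with "x"
ii → no match
iii → no match
iv → no match
v → match

v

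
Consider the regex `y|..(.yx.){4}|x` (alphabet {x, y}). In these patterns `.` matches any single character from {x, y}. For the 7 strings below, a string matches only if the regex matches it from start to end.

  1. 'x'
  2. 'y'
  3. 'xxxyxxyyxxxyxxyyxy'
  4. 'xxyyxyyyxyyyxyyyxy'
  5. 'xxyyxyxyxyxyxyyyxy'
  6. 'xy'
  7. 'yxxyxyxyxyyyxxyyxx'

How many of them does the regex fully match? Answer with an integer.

1. 'x' → match
2. 'y' → match
3 → match
4 → match
5 → match
6. 'xy' → no match
7 → match
Total matched: 6

6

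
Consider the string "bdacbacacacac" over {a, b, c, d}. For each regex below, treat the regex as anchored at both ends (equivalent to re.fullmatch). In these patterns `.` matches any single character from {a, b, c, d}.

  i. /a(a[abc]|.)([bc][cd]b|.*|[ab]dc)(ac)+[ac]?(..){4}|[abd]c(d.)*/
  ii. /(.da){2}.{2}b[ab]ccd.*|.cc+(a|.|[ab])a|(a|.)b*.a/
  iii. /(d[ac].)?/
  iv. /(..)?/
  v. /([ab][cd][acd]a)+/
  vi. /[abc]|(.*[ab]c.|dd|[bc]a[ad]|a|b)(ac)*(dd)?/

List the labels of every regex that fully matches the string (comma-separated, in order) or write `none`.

vi

i → no match
ii → no match
iii → no match
iv → no match
v → no match — must end with "a"
vi → match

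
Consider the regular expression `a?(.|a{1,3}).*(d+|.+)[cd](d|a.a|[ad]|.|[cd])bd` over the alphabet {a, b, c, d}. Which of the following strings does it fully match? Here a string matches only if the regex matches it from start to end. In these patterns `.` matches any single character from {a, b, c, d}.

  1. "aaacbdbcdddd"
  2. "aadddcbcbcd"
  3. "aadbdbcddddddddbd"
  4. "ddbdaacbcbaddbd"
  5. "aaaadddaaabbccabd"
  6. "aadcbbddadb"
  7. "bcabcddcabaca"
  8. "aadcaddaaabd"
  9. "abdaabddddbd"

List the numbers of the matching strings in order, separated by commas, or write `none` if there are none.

1 → no match — must end with "bd"
2 → no match — must end with "bd"
3 → match
4 → match
5 → match
6 → no match — must end with "bd"
7 → no match — must end with "bd"
8 → match
9 → match

3, 4, 5, 8, 9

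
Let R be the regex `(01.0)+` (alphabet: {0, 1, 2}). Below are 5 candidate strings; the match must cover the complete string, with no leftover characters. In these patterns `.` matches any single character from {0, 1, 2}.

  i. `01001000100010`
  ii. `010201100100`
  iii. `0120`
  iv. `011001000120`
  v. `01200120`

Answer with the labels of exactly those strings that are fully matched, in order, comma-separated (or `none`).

i → no match
ii. `010201100100` → no match
iii. `0120` → match
iv. `011001000120` → match
v. `01200120` → match

iii, iv, v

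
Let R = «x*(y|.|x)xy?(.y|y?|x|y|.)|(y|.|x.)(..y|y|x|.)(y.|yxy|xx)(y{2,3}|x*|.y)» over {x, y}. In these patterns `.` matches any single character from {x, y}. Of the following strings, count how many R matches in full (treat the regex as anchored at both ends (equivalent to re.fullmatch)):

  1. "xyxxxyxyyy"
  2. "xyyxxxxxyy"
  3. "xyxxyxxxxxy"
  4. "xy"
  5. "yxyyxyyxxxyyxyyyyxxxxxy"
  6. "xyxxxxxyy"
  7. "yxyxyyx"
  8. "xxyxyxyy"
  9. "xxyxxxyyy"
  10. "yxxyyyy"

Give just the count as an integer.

1. "xyxxxyxyyy" → no match
2. "xyyxxxxxyy" → no match
3. "xyxxyxxxxxy" → no match
4. "xy" → no match
5 → no match
6. "xyxxxxxyy" → no match
7. "yxyxyyx" → no match
8. "xxyxyxyy" → no match
9. "xxyxxxyyy" → no match
10. "yxxyyyy" → no match
Total matched: 0

0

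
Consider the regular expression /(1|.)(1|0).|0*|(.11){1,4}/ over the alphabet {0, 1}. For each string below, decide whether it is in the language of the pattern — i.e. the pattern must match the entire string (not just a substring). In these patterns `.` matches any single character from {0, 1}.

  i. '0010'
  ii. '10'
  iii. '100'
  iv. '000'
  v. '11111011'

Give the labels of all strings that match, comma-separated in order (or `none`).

i. '0010' → no match
ii. '10' → no match
iii. '100' → match
iv. '000' → match
v. '11111011' → no match

iii, iv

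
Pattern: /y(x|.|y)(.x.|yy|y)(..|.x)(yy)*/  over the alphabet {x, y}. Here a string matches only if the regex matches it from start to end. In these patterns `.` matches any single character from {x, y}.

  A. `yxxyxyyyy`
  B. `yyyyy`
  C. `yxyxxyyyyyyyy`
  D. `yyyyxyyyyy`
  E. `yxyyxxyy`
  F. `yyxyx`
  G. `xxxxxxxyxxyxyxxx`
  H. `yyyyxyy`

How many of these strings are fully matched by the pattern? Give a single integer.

A → no match
B → match
C → match
D → match
E → match
F → no match
G → no match — must start with `y`
H → match
Total matched: 5

5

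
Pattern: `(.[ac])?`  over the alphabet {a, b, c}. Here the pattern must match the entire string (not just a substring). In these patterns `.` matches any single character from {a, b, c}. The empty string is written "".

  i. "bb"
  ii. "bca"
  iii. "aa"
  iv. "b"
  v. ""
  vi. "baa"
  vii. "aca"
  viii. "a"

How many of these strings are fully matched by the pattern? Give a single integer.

i → no match
ii → no match
iii → match
iv → no match
v → match
vi → no match
vii → no match
viii → no match
Total matched: 2

2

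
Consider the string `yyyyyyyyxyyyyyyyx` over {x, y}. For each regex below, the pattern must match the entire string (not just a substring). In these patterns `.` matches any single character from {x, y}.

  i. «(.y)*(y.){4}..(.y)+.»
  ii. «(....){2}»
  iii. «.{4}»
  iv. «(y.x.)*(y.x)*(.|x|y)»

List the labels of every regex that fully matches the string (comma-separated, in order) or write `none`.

i → match
ii → no match
iii → no match
iv → no match

i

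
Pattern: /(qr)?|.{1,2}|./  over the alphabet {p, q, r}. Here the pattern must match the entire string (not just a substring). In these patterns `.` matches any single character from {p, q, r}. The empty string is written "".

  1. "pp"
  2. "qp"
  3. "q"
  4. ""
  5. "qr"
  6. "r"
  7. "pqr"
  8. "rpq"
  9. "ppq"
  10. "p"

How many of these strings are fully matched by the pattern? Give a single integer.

7

1 → match
2 → match
3 → match
4 → match
5 → match
6 → match
7 → no match
8 → no match
9 → no match
10 → match
Total matched: 7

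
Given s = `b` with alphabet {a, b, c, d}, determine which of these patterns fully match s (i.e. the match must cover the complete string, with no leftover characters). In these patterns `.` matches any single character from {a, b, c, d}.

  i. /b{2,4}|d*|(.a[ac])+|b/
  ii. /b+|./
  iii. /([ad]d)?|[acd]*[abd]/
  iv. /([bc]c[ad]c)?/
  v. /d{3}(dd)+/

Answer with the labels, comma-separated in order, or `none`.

i, ii, iii

i → match
ii → match
iii → match
iv → no match
v → no match — must start with `d`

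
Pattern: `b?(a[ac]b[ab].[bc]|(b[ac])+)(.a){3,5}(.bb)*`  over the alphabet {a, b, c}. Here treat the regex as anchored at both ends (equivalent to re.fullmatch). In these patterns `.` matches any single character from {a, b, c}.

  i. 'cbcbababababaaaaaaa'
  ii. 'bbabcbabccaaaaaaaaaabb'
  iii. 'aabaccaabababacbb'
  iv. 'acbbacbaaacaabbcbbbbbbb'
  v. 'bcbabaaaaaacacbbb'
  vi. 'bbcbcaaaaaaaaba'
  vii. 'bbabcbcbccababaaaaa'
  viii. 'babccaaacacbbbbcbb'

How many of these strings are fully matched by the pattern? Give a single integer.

4

i → no match
ii → match
iii → match
iv → no match
v → no match
vi → match
vii → match
viii → no match
Total matched: 4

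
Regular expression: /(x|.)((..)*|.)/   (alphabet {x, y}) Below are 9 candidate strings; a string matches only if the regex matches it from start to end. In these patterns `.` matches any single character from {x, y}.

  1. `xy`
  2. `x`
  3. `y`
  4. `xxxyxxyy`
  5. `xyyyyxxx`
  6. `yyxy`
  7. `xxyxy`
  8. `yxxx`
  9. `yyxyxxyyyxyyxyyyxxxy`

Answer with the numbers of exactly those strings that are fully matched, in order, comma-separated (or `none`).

1. `xy` → match
2. `x` → match
3. `y` → match
4. `xxxyxxyy` → no match
5. `xyyyyxxx` → no match
6. `yyxy` → no match
7. `xxyxy` → match
8. `yxxx` → no match
9 → no match

1, 2, 3, 7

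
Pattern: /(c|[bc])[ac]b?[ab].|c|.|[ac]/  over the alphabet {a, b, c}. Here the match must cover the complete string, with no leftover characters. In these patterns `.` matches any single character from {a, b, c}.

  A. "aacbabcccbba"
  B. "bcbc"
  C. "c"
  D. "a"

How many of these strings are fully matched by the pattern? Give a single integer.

A. "aacbabcccbba" → no match
B. "bcbc" → match
C. "c" → match
D. "a" → match
Total matched: 3

3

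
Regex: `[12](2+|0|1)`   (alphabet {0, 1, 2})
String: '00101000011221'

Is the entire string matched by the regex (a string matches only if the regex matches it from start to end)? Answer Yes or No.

No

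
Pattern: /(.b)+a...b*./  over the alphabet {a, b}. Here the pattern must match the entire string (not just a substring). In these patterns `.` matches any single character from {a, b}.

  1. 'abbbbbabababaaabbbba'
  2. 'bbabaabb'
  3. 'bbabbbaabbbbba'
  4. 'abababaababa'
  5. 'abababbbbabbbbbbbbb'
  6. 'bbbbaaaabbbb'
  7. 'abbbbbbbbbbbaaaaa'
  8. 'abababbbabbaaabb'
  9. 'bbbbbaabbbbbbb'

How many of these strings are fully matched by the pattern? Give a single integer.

6

1 → match
2 → match
3 → match
4 → match
5 → no match
6 → match
7 → match
8 → no match
9 → no match
Total matched: 6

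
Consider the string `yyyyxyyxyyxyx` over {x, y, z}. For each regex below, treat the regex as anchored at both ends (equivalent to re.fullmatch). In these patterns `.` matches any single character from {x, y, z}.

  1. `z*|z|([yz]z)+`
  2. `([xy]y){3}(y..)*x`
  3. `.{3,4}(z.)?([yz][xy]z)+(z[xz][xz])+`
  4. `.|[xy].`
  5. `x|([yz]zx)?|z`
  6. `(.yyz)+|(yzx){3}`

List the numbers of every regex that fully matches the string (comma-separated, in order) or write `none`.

1 → no match
2 → match
3 → no match
4 → no match
5 → no match
6 → no match

2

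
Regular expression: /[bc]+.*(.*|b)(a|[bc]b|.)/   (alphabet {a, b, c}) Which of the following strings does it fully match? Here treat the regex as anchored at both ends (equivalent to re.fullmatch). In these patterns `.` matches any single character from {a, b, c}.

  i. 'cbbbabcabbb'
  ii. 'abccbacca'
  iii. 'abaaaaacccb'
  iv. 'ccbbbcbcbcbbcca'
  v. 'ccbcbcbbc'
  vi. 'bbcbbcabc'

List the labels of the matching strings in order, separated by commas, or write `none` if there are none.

i → match
ii → no match
iii → no match
iv → match
v → match
vi → match

i, iv, v, vi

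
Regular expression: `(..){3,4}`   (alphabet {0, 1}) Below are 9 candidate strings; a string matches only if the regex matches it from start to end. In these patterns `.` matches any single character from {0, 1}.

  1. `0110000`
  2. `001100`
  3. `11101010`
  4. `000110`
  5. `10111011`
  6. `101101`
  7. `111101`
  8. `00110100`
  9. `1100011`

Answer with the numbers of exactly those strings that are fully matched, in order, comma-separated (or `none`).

2, 3, 4, 5, 6, 7, 8

1 → no match
2 → match
3 → match
4 → match
5 → match
6 → match
7 → match
8 → match
9 → no match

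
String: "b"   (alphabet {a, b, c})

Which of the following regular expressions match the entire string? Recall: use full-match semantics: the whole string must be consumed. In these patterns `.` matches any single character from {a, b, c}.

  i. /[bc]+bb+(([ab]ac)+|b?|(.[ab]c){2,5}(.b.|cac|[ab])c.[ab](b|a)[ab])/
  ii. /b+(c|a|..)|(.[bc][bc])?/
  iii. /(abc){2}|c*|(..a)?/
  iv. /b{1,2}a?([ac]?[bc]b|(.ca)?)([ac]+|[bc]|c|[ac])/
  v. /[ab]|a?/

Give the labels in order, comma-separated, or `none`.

v

i → no match
ii → no match
iii → no match
iv → no match
v → match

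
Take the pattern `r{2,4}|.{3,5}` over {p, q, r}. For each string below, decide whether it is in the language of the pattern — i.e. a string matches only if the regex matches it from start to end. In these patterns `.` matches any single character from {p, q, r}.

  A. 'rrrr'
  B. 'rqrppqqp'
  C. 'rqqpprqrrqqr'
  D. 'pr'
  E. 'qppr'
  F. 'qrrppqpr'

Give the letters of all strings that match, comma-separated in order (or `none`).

A. 'rrrr' → match
B. 'rqrppqqp' → no match
C. 'rqqpprqrrqqr' → no match
D. 'pr' → no match
E. 'qppr' → match
F. 'qrrppqpr' → no match

A, E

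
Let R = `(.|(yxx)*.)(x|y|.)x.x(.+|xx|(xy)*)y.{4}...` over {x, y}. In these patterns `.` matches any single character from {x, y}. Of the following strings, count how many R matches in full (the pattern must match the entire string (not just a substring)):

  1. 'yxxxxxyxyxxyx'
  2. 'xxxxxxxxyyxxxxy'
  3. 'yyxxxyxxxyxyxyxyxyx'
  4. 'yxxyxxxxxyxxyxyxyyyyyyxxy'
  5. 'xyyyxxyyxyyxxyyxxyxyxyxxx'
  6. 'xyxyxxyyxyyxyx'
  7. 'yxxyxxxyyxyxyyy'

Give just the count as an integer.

1 → no match
2 → no match
3 → match
4 → match
5 → no match
6 → match
7 → match
Total matched: 4

4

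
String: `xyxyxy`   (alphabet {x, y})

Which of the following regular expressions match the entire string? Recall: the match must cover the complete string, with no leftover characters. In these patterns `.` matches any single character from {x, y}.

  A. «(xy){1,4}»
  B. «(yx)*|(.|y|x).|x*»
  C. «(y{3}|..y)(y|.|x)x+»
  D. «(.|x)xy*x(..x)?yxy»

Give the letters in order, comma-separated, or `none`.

A → match
B → no match
C → no match — must end with `x`
D → no match

A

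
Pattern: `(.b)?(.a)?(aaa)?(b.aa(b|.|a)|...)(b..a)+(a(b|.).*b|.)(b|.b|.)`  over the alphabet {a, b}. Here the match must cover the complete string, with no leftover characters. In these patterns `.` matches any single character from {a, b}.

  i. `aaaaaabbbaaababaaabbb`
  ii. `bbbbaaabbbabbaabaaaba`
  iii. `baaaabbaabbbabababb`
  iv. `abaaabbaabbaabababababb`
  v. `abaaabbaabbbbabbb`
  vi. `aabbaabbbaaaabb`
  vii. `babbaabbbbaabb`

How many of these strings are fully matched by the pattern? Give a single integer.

i → match
ii → match
iii → match
iv → match
v → match
vi → match
vii → match
Total matched: 7

7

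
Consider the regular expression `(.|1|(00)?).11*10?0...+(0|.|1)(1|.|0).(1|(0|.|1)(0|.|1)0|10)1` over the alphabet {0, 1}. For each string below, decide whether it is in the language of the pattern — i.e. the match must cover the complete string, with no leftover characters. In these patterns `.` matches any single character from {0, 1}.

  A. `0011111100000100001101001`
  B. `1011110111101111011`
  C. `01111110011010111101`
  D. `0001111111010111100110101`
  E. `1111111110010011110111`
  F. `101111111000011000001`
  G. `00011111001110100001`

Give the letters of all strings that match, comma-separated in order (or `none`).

A, B, C, D, E, F, G

A → match
B → match
C → match
D → match
E → match
F → match
G → match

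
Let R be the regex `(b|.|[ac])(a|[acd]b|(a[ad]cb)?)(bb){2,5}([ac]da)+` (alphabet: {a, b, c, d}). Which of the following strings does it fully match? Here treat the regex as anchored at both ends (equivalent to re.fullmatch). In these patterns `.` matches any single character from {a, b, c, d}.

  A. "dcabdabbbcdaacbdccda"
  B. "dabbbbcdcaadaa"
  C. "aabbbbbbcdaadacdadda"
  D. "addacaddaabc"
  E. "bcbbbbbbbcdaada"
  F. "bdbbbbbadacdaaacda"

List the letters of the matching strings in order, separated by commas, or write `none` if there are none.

E

A → no match
B → no match — must end with "da"
C → no match
D → no match — must end with "da"
E → match
F → no match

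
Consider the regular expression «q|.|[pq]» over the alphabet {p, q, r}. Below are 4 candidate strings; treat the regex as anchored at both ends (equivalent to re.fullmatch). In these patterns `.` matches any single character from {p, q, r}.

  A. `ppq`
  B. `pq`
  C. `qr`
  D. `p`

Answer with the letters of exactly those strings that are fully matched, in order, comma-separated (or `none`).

A → no match
B → no match
C → no match
D → match

D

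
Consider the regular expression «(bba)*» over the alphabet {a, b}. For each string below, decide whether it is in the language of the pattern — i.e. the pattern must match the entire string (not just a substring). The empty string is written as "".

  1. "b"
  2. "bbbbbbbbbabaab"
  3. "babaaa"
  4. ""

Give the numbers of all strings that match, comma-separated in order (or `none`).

1. "b" → no match
2 → no match
3. "babaaa" → no match
4. "" → match

4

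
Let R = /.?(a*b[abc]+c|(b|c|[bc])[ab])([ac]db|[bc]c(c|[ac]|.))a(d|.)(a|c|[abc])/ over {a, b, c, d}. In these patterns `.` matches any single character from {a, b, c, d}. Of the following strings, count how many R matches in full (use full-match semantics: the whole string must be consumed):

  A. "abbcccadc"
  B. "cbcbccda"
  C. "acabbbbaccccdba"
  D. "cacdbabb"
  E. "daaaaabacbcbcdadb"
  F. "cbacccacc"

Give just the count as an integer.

A → match
B → no match
C → no match
D → match
E → match
F → match
Total matched: 4

4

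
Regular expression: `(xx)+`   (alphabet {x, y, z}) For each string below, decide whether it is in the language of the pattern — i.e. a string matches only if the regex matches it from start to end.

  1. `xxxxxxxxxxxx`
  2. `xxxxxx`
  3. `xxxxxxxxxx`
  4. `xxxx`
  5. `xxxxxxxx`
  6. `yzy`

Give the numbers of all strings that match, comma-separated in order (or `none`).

1, 2, 3, 4, 5

1 → match
2 → match
3 → match
4 → match
5 → match
6 → no match — must start with `xx`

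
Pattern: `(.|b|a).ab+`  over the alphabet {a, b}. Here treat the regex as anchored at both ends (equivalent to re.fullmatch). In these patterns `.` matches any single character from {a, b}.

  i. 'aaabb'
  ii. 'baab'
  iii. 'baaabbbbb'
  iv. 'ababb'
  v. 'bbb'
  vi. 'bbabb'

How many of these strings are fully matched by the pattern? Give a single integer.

i → match
ii → match
iii → no match
iv → match
v → no match
vi → match
Total matched: 4

4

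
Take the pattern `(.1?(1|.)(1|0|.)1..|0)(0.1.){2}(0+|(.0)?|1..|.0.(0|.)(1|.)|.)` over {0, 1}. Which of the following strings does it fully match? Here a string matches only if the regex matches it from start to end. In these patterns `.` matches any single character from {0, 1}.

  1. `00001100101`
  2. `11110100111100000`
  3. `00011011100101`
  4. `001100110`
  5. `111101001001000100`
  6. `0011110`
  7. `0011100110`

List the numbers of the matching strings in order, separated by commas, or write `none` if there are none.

1 → no match
2 → no match
3 → match
4 → match
5 → no match
6 → no match
7 → match

3, 4, 7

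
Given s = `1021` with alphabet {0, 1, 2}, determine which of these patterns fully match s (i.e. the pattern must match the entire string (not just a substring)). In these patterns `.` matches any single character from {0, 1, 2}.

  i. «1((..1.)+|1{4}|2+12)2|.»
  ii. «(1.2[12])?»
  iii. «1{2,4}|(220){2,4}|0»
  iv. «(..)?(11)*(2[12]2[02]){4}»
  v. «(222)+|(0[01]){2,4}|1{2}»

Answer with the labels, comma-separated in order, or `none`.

ii

i → no match
ii → match
iii → no match
iv → no match
v → no match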